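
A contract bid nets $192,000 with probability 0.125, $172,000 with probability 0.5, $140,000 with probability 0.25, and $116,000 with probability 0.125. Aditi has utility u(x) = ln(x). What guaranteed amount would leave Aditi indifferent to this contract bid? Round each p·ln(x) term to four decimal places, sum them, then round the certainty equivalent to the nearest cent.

$157,676.38

E[u] = 0.125·ln(192000) + 0.5·ln(172000) + 0.25·ln(140000) + 0.125·ln(116000) = 1.5207 + 6.0276 + 2.9623 + 1.4577 = 11.9683
CE = e^11.9683 ≈ 157676.38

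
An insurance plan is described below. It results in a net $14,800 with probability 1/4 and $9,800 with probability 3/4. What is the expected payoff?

$11,050

EV = 1/4 × 14800 + 3/4 × 9800 = 3700 + 7350 = 11050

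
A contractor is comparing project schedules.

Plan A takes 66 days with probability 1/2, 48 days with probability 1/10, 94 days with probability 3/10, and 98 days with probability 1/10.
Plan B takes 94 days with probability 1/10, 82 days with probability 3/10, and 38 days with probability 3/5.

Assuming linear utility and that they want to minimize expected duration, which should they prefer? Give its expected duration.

Plan B (56.8 days)

Plan A = 1/2 × 66 + 1/10 × 48 + 3/10 × 94 + 1/10 × 98 = 33 + 4.8 + 28.2 + 9.8 = 75.8
Plan B = 1/10 × 94 + 3/10 × 82 + 3/5 × 38 = 9.4 + 24.6 + 22.8 = 56.8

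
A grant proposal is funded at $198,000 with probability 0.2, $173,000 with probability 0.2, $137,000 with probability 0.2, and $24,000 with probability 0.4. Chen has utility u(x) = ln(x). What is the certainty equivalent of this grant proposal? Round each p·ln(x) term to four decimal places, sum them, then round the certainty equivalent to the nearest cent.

$76,972.23

E[u] = 0.2·ln(198000) + 0.2·ln(173000) + 0.2·ln(137000) + 0.4·ln(24000) = 2.4392 + 2.4122 + 2.3655 + 4.0343 = 11.2512
CE = e^11.2512 ≈ 76972.23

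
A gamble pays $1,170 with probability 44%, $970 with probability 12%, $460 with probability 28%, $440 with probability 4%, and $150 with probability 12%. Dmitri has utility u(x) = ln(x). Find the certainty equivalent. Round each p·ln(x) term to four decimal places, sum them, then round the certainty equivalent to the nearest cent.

E[u] = 0.44·ln(1170) + 0.12·ln(970) + 0.28·ln(460) + 0.04·ln(440) + 0.12·ln(150) = 3.1085 + 0.8253 + 1.7167 + 0.2435 + 0.6013 = 6.4953
CE = e^6.4953 ≈ 662.02

$662.02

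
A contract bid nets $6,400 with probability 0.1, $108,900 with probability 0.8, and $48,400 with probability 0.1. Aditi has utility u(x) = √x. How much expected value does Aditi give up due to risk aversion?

E[u] = 0.1·√6400 + 0.8·√108900 + 0.1·√48400 = 0.1·80 + 0.8·330 + 0.1·220 = 294
CE = (294)² = 86436
Risk premium = EV − CE = 92600 − 86436 = 6164

$6,164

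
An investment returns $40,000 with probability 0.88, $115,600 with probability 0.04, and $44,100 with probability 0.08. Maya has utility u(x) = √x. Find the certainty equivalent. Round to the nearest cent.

$42,600.96

E[u] = 0.88·√40000 + 0.04·√115600 + 0.08·√44100 = 0.88·200 + 0.04·340 + 0.08·210 = 206.4
CE = (206.4)² = 42600.96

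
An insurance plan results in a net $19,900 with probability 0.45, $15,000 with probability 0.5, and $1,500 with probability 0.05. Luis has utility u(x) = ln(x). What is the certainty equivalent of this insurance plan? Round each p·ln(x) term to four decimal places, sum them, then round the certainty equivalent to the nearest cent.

E[u] = 0.45·ln(19900) + 0.5·ln(15000) + 0.05·ln(1500) = 4.4543 + 4.8079 + 0.3657 = 9.6279
CE = e^9.6279 ≈ 15182.52

$15,182.52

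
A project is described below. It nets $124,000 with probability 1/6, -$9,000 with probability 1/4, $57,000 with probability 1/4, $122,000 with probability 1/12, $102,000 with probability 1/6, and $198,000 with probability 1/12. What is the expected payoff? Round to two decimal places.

EV = 1/6 × 124000 + 1/4 × (-9000) + 1/4 × 57000 + 1/12 × 122000 + 1/6 × 102000 + 1/12 × 198000 = 20666.6667 − 2250 + 14250 + 10166.6667 + 17000 + 16500 = 76333.3333

$76,333.33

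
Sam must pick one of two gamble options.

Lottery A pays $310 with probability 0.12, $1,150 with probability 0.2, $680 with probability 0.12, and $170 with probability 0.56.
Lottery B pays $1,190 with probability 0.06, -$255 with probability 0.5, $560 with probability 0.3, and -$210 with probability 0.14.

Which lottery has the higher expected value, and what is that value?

Lottery A = 0.12 × 310 + 0.2 × 1150 + 0.12 × 680 + 0.56 × 170 = 37.2 + 230 + 81.6 + 95.2 = 444
Lottery B = 0.06 × 1190 + 0.5 × (-255) + 0.3 × 560 + 0.14 × (-210) = 71.4 − 127.5 + 168 − 29.4 = 82.5

Lottery A ($444)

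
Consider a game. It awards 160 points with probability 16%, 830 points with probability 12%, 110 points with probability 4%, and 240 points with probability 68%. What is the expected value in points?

292.8 points

EV = 0.16 × 160 + 0.12 × 830 + 0.04 × 110 + 0.68 × 240 = 25.6 + 99.6 + 4.4 + 163.2 = 292.8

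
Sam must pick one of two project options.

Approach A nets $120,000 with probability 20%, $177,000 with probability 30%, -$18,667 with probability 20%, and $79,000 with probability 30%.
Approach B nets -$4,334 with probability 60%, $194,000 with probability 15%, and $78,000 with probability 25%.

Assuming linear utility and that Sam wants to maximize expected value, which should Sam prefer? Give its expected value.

Approach A ($97,066.60)

Approach A = 0.2 × 120000 + 0.3 × 177000 + 0.2 × (-18667) + 0.3 × 79000 = 24000 + 53100 − 3733.4 + 23700 = 97066.6
Approach B = 0.6 × (-4334) + 0.15 × 194000 + 0.25 × 78000 = -2600.4 + 29100 + 19500 = 45999.6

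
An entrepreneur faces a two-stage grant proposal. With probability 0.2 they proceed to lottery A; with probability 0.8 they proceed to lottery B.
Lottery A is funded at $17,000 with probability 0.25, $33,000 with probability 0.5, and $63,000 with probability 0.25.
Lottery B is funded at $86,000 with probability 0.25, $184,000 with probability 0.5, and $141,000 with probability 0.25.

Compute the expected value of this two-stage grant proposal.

$126,300

EV(A) = 0.25 × 17000 + 0.5 × 33000 + 0.25 × 63000 = 4250 + 16500 + 15750 = 36500
EV(B) = 0.25 × 86000 + 0.5 × 184000 + 0.25 × 141000 = 21500 + 92000 + 35250 = 148750
Overall = 0.2 × 36500 + 0.8 × 148750 = 7300 + 119000 = 126300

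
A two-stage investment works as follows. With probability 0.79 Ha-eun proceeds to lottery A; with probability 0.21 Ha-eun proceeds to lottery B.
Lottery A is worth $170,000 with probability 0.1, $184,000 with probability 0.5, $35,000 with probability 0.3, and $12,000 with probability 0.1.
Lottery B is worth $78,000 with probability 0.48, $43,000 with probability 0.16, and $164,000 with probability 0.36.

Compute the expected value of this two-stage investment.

$117,058.60

EV(A) = 0.1 × 170000 + 0.5 × 184000 + 0.3 × 35000 + 0.1 × 12000 = 17000 + 92000 + 10500 + 1200 = 120700
EV(B) = 0.48 × 78000 + 0.16 × 43000 + 0.36 × 164000 = 37440 + 6880 + 59040 = 103360
Overall = 0.79 × 120700 + 0.21 × 103360 = 95353 + 21705.6 = 117058.6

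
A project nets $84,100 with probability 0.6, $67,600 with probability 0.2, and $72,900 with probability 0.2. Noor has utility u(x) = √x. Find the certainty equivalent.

E[u] = 0.6·√84100 + 0.2·√67600 + 0.2·√72900 = 0.6·290 + 0.2·260 + 0.2·270 = 280
CE = (280)² = 78400

$78,400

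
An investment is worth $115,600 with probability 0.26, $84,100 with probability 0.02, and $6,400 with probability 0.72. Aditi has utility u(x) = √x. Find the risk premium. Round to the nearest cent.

$13,302.76

E[u] = 0.26·√115600 + 0.02·√84100 + 0.72·√6400 = 0.26·340 + 0.02·290 + 0.72·80 = 151.8
CE = (151.8)² = 23043.24
Risk premium = EV − CE = 36346 − 23043.24 = 13302.76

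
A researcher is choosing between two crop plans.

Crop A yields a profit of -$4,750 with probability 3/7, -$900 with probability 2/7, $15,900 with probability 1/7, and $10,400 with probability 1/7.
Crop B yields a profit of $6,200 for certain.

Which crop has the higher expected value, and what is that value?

Crop A = 3/7 × (-4750) + 2/7 × (-900) + 1/7 × 15900 + 1/7 × 10400 = -2035.7143 − 257.1429 + 2271.4286 + 1485.7143 = 1464.2857
Crop B: 6200 (certain)

Crop B ($6,200)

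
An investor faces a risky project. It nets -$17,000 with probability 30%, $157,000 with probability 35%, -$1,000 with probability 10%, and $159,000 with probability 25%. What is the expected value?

EV = 0.3 × (-17000) + 0.35 × 157000 + 0.1 × (-1000) + 0.25 × 159000 = -5100 + 54950 − 100 + 39750 = 89500

$89,500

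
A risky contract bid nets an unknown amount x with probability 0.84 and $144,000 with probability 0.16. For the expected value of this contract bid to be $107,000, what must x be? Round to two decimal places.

x = $99,952.38

0.84·x + 0.16·144000 = 107000
0.84·x = 107000 − 23040 = 83960
x = 83960 / 0.84 = 99952.3810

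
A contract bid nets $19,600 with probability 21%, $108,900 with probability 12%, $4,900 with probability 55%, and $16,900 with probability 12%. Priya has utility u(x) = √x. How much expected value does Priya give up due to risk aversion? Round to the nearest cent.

$6,753.39

E[u] = 0.21·√19600 + 0.12·√108900 + 0.55·√4900 + 0.12·√16900 = 0.21·140 + 0.12·330 + 0.55·70 + 0.12·130 = 123.1
CE = (123.1)² = 15153.61
Risk premium = EV − CE = 21907 − 15153.61 = 6753.39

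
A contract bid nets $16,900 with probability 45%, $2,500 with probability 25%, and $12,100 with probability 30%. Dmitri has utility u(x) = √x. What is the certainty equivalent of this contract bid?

$10,816

E[u] = 0.45·√16900 + 0.25·√2500 + 0.3·√12100 = 0.45·130 + 0.25·50 + 0.3·110 = 104
CE = (104)² = 10816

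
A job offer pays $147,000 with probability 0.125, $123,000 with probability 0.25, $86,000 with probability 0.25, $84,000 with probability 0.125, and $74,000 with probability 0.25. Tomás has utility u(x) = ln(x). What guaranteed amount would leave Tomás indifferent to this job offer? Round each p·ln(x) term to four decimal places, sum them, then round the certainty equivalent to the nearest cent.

E[u] = 0.125·ln(147000) + 0.25·ln(123000) + 0.25·ln(86000) + 0.125·ln(84000) + 0.25·ln(74000) = 1.4873 + 2.9300 + 2.8405 + 1.4173 + 2.8030 = 11.4781
CE = e^11.4781 ≈ 96577.40

$96,577.40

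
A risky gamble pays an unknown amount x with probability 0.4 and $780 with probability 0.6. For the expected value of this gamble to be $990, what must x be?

0.4·x + 0.6·780 = 990
0.4·x = 990 − 468 = 522
x = 522 / 0.4 = 1305

x = $1,305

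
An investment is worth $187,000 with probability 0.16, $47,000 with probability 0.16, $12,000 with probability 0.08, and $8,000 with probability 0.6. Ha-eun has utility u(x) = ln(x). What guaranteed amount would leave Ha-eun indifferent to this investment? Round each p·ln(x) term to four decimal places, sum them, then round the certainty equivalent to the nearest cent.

$18,164.06

E[u] = 0.16·ln(187000) + 0.16·ln(47000) + 0.08·ln(12000) + 0.6·ln(8000) = 1.9422 + 1.7213 + 0.7514 + 5.3923 = 9.8072
CE = e^9.8072 ≈ 18164.06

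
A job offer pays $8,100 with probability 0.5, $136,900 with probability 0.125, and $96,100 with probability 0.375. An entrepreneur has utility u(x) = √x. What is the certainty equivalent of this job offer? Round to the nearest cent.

E[u] = 0.5·√8100 + 0.125·√136900 + 0.375·√96100 = 0.5·90 + 0.125·370 + 0.375·310 = 207.5
CE = (207.5)² = 43056.25

$43,056.25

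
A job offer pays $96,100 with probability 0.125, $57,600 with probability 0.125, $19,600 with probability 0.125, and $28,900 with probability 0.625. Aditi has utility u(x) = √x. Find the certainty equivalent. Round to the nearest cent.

$37,056.25

E[u] = 0.125·√96100 + 0.125·√57600 + 0.125·√19600 + 0.625·√28900 = 0.125·310 + 0.125·240 + 0.125·140 + 0.625·170 = 192.5
CE = (192.5)² = 37056.25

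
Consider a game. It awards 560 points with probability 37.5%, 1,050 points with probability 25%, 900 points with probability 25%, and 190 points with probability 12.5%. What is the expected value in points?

721.25 points

EV = 0.375 × 560 + 0.25 × 1050 + 0.25 × 900 + 0.125 × 190 = 210 + 262.5 + 225 + 23.75 = 721.25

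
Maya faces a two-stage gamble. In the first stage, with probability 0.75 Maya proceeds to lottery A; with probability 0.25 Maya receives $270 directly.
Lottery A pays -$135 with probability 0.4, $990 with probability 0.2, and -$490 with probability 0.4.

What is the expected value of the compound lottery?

$28.50

EV(A) = 0.4 × (-135) + 0.2 × 990 + 0.4 × (-490) = -54 + 198 − 196 = -52
Branch B: 270 (certain)
Overall = 0.75 × (-52) + 0.25 × 270 = -39 + 67.5 = 28.5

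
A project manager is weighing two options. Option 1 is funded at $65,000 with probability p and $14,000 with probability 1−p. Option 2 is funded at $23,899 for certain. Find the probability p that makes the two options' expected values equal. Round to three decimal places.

p = 0.194

p·65000 + (1−p)·14000 = 23899
51000p + 14000 = 23899
p = (23899 − 14000) / 51000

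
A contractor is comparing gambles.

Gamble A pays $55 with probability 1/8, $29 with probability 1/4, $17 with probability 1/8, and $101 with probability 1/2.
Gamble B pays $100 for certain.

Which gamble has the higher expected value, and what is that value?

Gamble B ($100)

Gamble A = 1/8 × 55 + 1/4 × 29 + 1/8 × 17 + 1/2 × 101 = 6.875 + 7.25 + 2.125 + 50.5 = 66.75
Gamble B: 100 (certain)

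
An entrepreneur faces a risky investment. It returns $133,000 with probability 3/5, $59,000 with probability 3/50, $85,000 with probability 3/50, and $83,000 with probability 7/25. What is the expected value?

EV = 3/5 × 133000 + 3/50 × 59000 + 3/50 × 85000 + 7/25 × 83000 = 79800 + 3540 + 5100 + 23240 = 111680

$111,680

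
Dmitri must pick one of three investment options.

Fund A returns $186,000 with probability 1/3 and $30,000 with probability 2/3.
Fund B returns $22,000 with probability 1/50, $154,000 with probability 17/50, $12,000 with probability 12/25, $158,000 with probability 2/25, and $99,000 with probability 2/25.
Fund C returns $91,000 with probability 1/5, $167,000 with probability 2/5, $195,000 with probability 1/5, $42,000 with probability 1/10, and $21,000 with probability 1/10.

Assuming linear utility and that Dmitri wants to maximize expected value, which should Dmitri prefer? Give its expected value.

Fund A = 1/3 × 186000 + 2/3 × 30000 = 62000 + 20000 = 82000
Fund B = 1/50 × 22000 + 17/50 × 154000 + 12/25 × 12000 + 2/25 × 158000 + 2/25 × 99000 = 440 + 52360 + 5760 + 12640 + 7920 = 79120
Fund C = 1/5 × 91000 + 2/5 × 167000 + 1/5 × 195000 + 1/10 × 42000 + 1/10 × 21000 = 18200 + 66800 + 39000 + 4200 + 2100 = 130300

Fund C ($130,300)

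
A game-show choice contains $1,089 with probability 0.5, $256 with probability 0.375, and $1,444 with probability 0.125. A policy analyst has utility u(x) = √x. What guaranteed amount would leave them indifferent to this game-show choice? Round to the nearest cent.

E[u] = 0.5·√1089 + 0.375·√256 + 0.125·√1444 = 0.5·33 + 0.375·16 + 0.125·38 = 27.25
CE = (27.25)² = 742.5625

$742.56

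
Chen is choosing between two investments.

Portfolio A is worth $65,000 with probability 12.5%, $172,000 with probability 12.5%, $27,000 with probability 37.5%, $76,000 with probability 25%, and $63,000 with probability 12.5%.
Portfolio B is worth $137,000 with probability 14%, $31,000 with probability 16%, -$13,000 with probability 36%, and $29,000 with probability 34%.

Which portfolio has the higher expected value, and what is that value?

Portfolio A ($66,625)

Portfolio A = 0.125 × 65000 + 0.125 × 172000 + 0.375 × 27000 + 0.25 × 76000 + 0.125 × 63000 = 8125 + 21500 + 10125 + 19000 + 7875 = 66625
Portfolio B = 0.14 × 137000 + 0.16 × 31000 + 0.36 × (-13000) + 0.34 × 29000 = 19180 + 4960 − 4680 + 9860 = 29320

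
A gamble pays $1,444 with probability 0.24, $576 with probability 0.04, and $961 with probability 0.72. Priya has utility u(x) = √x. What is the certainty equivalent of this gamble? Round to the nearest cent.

E[u] = 0.24·√1444 + 0.04·√576 + 0.72·√961 = 0.24·38 + 0.04·24 + 0.72·31 = 32.4
CE = (32.4)² = 1049.76

$1,049.76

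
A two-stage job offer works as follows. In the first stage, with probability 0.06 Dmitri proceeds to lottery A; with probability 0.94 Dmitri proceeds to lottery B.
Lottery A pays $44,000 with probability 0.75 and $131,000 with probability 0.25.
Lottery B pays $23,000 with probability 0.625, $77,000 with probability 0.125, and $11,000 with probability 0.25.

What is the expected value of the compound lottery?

EV(A) = 0.75 × 44000 + 0.25 × 131000 = 33000 + 32750 = 65750
EV(B) = 0.625 × 23000 + 0.125 × 77000 + 0.25 × 11000 = 14375 + 9625 + 2750 = 26750
Overall = 0.06 × 65750 + 0.94 × 26750 = 3945 + 25145 = 29090

$29,090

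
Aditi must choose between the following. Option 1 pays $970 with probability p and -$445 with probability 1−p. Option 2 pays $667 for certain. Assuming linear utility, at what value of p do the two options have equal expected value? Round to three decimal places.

p = 0.786

p·970 + (1−p)·(-445) = 667
1415p − 445 = 667
p = (667 + 445) / 1415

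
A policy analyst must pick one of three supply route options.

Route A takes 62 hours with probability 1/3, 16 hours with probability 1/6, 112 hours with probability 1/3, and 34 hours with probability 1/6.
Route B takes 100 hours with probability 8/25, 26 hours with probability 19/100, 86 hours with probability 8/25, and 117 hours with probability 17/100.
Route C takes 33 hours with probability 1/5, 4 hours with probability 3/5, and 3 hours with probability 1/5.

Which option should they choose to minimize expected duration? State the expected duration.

Route A = 1/3 × 62 + 1/6 × 16 + 1/3 × 112 + 1/6 × 34 = 20.6667 + 2.6667 + 37.3333 + 5.6667 = 66.3333
Route B = 8/25 × 100 + 19/100 × 26 + 8/25 × 86 + 17/100 × 117 = 32 + 4.94 + 27.52 + 19.89 = 84.35
Route C = 1/5 × 33 + 3/5 × 4 + 1/5 × 3 = 6.6 + 2.4 + 0.6 = 9.6

Route C (9.6 hours)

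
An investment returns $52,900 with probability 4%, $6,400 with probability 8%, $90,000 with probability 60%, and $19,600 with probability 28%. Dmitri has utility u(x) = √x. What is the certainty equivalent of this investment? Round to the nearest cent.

$55,131.04

E[u] = 0.04·√52900 + 0.08·√6400 + 0.6·√90000 + 0.28·√19600 = 0.04·230 + 0.08·80 + 0.6·300 + 0.28·140 = 234.8
CE = (234.8)² = 55131.04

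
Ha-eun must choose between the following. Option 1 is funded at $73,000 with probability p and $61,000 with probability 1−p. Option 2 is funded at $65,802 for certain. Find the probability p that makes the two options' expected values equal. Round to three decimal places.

p·73000 + (1−p)·61000 = 65802
12000p + 61000 = 65802
p = (65802 − 61000) / 12000

p = 0.400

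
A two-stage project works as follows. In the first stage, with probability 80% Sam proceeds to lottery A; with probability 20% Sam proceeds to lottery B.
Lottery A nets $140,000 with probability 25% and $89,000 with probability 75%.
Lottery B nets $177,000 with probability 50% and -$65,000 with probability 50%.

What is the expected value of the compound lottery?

EV(A) = 0.25 × 140000 + 0.75 × 89000 = 35000 + 66750 = 101750
EV(B) = 0.5 × 177000 + 0.5 × (-65000) = 88500 − 32500 = 56000
Overall = 0.8 × 101750 + 0.2 × 56000 = 81400 + 11200 = 92600

$92,600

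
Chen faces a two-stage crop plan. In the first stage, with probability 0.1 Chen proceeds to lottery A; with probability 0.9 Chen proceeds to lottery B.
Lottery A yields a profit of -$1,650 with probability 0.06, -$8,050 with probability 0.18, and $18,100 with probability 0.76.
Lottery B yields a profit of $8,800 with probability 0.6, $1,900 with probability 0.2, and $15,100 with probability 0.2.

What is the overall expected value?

EV(A) = 0.06 × (-1650) + 0.18 × (-8050) + 0.76 × 18100 = -99 − 1449 + 13756 = 12208
EV(B) = 0.6 × 8800 + 0.2 × 1900 + 0.2 × 15100 = 5280 + 380 + 3020 = 8680
Overall = 0.1 × 12208 + 0.9 × 8680 = 1220.8 + 7812 = 9032.8

$9,032.80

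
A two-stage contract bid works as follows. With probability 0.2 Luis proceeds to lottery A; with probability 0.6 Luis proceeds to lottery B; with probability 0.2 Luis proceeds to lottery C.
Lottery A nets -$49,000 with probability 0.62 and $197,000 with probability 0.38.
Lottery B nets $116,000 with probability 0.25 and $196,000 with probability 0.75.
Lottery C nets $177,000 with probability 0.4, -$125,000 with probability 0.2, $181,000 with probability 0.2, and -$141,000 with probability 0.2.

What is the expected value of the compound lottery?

EV(A) = 0.62 × (-49000) + 0.38 × 197000 = -30380 + 74860 = 44480
EV(B) = 0.25 × 116000 + 0.75 × 196000 = 29000 + 147000 = 176000
EV(C) = 0.4 × 177000 + 0.2 × (-125000) + 0.2 × 181000 + 0.2 × (-141000) = 70800 − 25000 + 36200 − 28200 = 53800
Overall = 0.2 × 44480 + 0.6 × 176000 + 0.2 × 53800 = 8896 + 105600 + 10760 = 125256

$125,256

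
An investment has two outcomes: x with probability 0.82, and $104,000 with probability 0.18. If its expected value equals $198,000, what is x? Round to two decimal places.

0.82·x + 0.18·104000 = 198000
0.82·x = 198000 − 18720 = 179280
x = 179280 / 0.82 = 218634.1463

x = $218,634.15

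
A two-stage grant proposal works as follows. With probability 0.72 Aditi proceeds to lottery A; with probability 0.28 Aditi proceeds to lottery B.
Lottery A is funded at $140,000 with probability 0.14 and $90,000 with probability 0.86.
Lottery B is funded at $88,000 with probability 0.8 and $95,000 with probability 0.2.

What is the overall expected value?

EV(A) = 0.14 × 140000 + 0.86 × 90000 = 19600 + 77400 = 97000
EV(B) = 0.8 × 88000 + 0.2 × 95000 = 70400 + 19000 = 89400
Overall = 0.72 × 97000 + 0.28 × 89400 = 69840 + 25032 = 94872

$94,872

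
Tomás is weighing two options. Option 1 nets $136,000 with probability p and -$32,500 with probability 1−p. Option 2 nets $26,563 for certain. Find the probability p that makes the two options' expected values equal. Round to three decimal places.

p·136000 + (1−p)·(-32500) = 26563
168500p − 32500 = 26563
p = (26563 + 32500) / 168500

p = 0.351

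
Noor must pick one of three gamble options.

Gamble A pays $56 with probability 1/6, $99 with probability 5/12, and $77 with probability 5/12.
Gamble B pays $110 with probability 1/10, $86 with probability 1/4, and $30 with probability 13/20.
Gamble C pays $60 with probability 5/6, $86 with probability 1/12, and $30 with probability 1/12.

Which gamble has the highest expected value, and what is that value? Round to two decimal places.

Gamble A = 1/6 × 56 + 5/12 × 99 + 5/12 × 77 = 9.3333 + 41.25 + 32.0833 = 82.6667
Gamble B = 1/10 × 110 + 1/4 × 86 + 13/20 × 30 = 11 + 21.5 + 19.5 = 52
Gamble C = 5/6 × 60 + 1/12 × 86 + 1/12 × 30 = 50 + 7.1667 + 2.5 = 59.6667

Gamble A ($82.67)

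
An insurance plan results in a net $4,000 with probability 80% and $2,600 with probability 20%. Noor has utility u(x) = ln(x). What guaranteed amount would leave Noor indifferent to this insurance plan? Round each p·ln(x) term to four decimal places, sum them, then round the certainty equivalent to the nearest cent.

E[u] = 0.8·ln(4000) + 0.2·ln(2600) = 6.6352 + 1.5727 = 8.2079
CE = e^8.2079 ≈ 3669.83

$3,669.83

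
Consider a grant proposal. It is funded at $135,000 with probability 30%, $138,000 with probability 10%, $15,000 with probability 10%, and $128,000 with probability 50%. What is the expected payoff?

EV = 0.3 × 135000 + 0.1 × 138000 + 0.1 × 15000 + 0.5 × 128000 = 40500 + 13800 + 1500 + 64000 = 119800

$119,800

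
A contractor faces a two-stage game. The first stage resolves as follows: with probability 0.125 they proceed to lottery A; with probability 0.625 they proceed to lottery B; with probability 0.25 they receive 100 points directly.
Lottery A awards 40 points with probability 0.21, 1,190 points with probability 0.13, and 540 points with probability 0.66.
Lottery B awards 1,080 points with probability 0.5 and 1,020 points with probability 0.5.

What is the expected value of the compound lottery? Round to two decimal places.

746.19 points

EV(A) = 0.21 × 40 + 0.13 × 1190 + 0.66 × 540 = 8.4 + 154.7 + 356.4 = 519.5
EV(B) = 0.5 × 1080 + 0.5 × 1020 = 540 + 510 = 1050
Branch C: 100 (certain)
Overall = 0.125 × 519.5 + 0.625 × 1050 + 0.25 × 100 = 64.9375 + 656.25 + 25 = 746.1875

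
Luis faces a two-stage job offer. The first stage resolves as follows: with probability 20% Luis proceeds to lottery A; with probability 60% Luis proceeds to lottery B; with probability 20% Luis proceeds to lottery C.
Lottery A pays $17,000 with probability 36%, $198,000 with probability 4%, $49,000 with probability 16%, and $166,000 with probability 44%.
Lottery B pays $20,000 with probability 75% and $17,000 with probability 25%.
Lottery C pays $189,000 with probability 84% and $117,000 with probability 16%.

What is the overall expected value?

$66,030

EV(A) = 0.36 × 17000 + 0.04 × 198000 + 0.16 × 49000 + 0.44 × 166000 = 6120 + 7920 + 7840 + 73040 = 94920
EV(B) = 0.75 × 20000 + 0.25 × 17000 = 15000 + 4250 = 19250
EV(C) = 0.84 × 189000 + 0.16 × 117000 = 158760 + 18720 = 177480
Overall = 0.2 × 94920 + 0.6 × 19250 + 0.2 × 177480 = 18984 + 11550 + 35496 = 66030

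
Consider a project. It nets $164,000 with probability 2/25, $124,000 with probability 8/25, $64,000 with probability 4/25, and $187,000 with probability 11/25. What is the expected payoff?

$145,320

EV = 2/25 × 164000 + 8/25 × 124000 + 4/25 × 64000 + 11/25 × 187000 = 13120 + 39680 + 10240 + 82280 = 145320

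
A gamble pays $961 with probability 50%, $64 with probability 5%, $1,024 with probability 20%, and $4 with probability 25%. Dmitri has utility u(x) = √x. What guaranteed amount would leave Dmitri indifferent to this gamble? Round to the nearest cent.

$519.84

E[u] = 0.5·√961 + 0.05·√64 + 0.2·√1024 + 0.25·√4 = 0.5·31 + 0.05·8 + 0.2·32 + 0.25·2 = 22.8
CE = (22.8)² = 519.84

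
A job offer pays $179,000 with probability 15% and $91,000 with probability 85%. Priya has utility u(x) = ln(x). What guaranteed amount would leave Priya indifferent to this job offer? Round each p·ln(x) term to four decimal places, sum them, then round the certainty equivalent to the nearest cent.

E[u] = 0.15·ln(179000) + 0.85·ln(91000) = 1.8143 + 9.7058 = 11.5201
CE = e^11.5201 ≈ 100720.03

$100,720.03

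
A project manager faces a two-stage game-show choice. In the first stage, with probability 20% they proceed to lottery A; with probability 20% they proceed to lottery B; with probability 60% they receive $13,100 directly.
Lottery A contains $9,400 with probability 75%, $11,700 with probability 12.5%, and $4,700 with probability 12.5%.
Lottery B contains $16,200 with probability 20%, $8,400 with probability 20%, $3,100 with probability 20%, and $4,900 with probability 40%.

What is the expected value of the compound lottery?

EV(A) = 0.75 × 9400 + 0.125 × 11700 + 0.125 × 4700 = 7050 + 1462.5 + 587.5 = 9100
EV(B) = 0.2 × 16200 + 0.2 × 8400 + 0.2 × 3100 + 0.4 × 4900 = 3240 + 1680 + 620 + 1960 = 7500
Branch C: 13100 (certain)
Overall = 0.2 × 9100 + 0.2 × 7500 + 0.6 × 13100 = 1820 + 1500 + 7860 = 11180

$11,180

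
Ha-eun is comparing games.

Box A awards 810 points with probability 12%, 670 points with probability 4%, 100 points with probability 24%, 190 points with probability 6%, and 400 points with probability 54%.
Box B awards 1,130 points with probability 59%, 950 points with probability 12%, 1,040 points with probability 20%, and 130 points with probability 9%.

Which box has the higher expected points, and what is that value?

Box A = 0.12 × 810 + 0.04 × 670 + 0.24 × 100 + 0.06 × 190 + 0.54 × 400 = 97.2 + 26.8 + 24 + 11.4 + 216 = 375.4
Box B = 0.59 × 1130 + 0.12 × 950 + 0.2 × 1040 + 0.09 × 130 = 666.7 + 114 + 208 + 11.7 = 1000.4

Box B (1000.4 points)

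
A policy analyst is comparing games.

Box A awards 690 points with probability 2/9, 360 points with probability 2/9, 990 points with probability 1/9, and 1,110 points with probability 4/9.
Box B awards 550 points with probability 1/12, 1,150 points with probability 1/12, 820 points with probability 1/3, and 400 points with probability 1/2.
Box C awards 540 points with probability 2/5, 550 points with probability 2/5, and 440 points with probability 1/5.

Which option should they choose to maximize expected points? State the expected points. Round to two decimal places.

Box A = 2/9 × 690 + 2/9 × 360 + 1/9 × 990 + 4/9 × 1110 = 153.3333 + 80 + 110 + 493.3333 = 836.6667
Box B = 1/12 × 550 + 1/12 × 1150 + 1/3 × 820 + 1/2 × 400 = 45.8333 + 95.8333 + 273.3333 + 200 = 615
Box C = 2/5 × 540 + 2/5 × 550 + 1/5 × 440 = 216 + 220 + 88 = 524

Box A (836.67 points)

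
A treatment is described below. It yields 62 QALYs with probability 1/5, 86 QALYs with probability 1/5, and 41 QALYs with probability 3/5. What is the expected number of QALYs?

EV = 1/5 × 62 + 1/5 × 86 + 3/5 × 41 = 12.4 + 17.2 + 24.6 = 54.2

54.2 QALYs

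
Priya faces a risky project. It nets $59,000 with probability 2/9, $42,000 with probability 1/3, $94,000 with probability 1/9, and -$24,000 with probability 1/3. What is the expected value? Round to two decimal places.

$29,555.56

EV = 2/9 × 59000 + 1/3 × 42000 + 1/9 × 94000 + 1/3 × (-24000) = 13111.1111 + 14000 + 10444.4444 − 8000 = 29555.5556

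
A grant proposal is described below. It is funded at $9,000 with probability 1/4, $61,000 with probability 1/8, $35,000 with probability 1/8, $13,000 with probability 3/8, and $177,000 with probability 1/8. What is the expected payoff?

$41,250

EV = 1/4 × 9000 + 1/8 × 61000 + 1/8 × 35000 + 3/8 × 13000 + 1/8 × 177000 = 2250 + 7625 + 4375 + 4875 + 22125 = 41250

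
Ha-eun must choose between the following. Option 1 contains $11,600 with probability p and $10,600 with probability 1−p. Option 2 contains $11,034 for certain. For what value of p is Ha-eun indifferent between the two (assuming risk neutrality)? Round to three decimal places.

p = 0.434

p·11600 + (1−p)·10600 = 11034
1000p + 10600 = 11034
p = (11034 − 10600) / 1000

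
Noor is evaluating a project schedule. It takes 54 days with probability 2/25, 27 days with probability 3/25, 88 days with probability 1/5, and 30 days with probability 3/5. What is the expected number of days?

43.16 days

EV = 2/25 × 54 + 3/25 × 27 + 1/5 × 88 + 3/5 × 30 = 4.32 + 3.24 + 17.6 + 18 = 43.16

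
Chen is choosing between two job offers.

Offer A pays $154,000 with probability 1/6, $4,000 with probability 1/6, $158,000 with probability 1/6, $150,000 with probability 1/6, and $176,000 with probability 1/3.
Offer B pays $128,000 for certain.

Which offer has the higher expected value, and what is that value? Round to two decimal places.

Offer A ($136,333.33)

Offer A = 1/6 × 154000 + 1/6 × 4000 + 1/6 × 158000 + 1/6 × 150000 + 1/3 × 176000 = 25666.6667 + 666.6667 + 26333.3333 + 25000 + 58666.6667 = 136333.3333
Offer B: 128000 (certain)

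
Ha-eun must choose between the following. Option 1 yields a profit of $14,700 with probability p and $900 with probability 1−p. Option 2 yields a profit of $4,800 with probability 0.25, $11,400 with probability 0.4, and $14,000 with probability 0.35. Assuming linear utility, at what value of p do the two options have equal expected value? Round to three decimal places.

EV(Option 2) = 0.25 × 4800 + 0.4 × 11400 + 0.35 × 14000 = 1200 + 4560 + 4900 = 10660
p·14700 + (1−p)·900 = 10660
13800p + 900 = 10660
p = (10660 − 900) / 13800

p = 0.707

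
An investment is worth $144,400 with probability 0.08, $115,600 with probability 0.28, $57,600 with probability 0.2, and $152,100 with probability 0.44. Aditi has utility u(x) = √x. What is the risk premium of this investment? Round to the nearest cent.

E[u] = 0.08·√144400 + 0.28·√115600 + 0.2·√57600 + 0.44·√152100 = 0.08·380 + 0.28·340 + 0.2·240 + 0.44·390 = 345.2
CE = (345.2)² = 119163.04
Risk premium = EV − CE = 122364 − 119163.04 = 3200.96

$3,200.96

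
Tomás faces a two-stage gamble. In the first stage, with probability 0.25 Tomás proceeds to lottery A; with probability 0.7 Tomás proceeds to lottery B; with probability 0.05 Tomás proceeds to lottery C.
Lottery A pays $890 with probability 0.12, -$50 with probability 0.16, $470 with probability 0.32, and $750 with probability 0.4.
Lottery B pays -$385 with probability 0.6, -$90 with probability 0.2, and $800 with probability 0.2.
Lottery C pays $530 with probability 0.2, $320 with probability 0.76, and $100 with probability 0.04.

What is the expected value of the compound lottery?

EV(A) = 0.12 × 890 + 0.16 × (-50) + 0.32 × 470 + 0.4 × 750 = 106.8 − 8 + 150.4 + 300 = 549.2
EV(B) = 0.6 × (-385) + 0.2 × (-90) + 0.2 × 800 = -231 − 18 + 160 = -89
EV(C) = 0.2 × 530 + 0.76 × 320 + 0.04 × 100 = 106 + 243.2 + 4 = 353.2
Overall = 0.25 × 549.2 + 0.7 × (-89) + 0.05 × 353.2 = 137.3 − 62.3 + 17.66 = 92.66

$92.66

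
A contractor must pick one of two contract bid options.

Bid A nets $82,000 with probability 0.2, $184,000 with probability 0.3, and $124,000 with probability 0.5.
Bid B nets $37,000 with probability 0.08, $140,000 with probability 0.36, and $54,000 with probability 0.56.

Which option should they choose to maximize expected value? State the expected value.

Bid A ($133,600)

Bid A = 0.2 × 82000 + 0.3 × 184000 + 0.5 × 124000 = 16400 + 55200 + 62000 = 133600
Bid B = 0.08 × 37000 + 0.36 × 140000 + 0.56 × 54000 = 2960 + 50400 + 30240 = 83600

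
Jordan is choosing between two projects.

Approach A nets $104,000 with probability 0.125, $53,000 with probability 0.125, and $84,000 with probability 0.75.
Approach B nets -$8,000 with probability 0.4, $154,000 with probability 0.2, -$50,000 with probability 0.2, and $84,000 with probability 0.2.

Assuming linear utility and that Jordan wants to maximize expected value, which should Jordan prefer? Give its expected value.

Approach A = 0.125 × 104000 + 0.125 × 53000 + 0.75 × 84000 = 13000 + 6625 + 63000 = 82625
Approach B = 0.4 × (-8000) + 0.2 × 154000 + 0.2 × (-50000) + 0.2 × 84000 = -3200 + 30800 − 10000 + 16800 = 34400

Approach A ($82,625)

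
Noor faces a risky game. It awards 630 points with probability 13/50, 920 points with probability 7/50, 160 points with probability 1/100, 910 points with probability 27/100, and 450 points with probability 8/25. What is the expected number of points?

683.9 points

EV = 13/50 × 630 + 7/50 × 920 + 1/100 × 160 + 27/100 × 910 + 8/25 × 450 = 163.8 + 128.8 + 1.6 + 245.7 + 144 = 683.9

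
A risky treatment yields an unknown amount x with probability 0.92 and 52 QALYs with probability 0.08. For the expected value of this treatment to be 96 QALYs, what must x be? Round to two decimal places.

0.92·x + 0.08·52 = 96
0.92·x = 96 − 4.16 = 91.84
x = 91.84 / 0.92 = 99.8261

x = 99.83 QALYs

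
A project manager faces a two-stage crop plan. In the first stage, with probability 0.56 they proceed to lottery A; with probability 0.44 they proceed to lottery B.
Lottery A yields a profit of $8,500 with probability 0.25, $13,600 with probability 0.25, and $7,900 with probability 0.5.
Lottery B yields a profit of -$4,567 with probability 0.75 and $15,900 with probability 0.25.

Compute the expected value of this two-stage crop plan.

$5,547.89

EV(A) = 0.25 × 8500 + 0.25 × 13600 + 0.5 × 7900 = 2125 + 3400 + 3950 = 9475
EV(B) = 0.75 × (-4567) + 0.25 × 15900 = -3425.25 + 3975 = 549.75
Overall = 0.56 × 9475 + 0.44 × 549.75 = 5306 + 241.89 = 5547.89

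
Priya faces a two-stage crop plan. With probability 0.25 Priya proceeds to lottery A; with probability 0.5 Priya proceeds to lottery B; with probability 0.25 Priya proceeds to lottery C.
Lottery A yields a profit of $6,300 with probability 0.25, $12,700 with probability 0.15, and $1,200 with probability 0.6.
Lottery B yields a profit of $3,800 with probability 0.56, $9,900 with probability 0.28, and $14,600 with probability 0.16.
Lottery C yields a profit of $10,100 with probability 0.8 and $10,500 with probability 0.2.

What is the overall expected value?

EV(A) = 0.25 × 6300 + 0.15 × 12700 + 0.6 × 1200 = 1575 + 1905 + 720 = 4200
EV(B) = 0.56 × 3800 + 0.28 × 9900 + 0.16 × 14600 = 2128 + 2772 + 2336 = 7236
EV(C) = 0.8 × 10100 + 0.2 × 10500 = 8080 + 2100 = 10180
Overall = 0.25 × 4200 + 0.5 × 7236 + 0.25 × 10180 = 1050 + 3618 + 2545 = 7213

$7,213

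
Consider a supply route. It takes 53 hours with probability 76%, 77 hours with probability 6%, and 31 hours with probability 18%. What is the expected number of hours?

50.48 hours

EV = 0.76 × 53 + 0.06 × 77 + 0.18 × 31 = 40.28 + 4.62 + 5.58 = 50.48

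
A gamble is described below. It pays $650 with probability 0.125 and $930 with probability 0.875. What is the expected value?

$895

EV = 0.125 × 650 + 0.875 × 930 = 81.25 + 813.75 = 895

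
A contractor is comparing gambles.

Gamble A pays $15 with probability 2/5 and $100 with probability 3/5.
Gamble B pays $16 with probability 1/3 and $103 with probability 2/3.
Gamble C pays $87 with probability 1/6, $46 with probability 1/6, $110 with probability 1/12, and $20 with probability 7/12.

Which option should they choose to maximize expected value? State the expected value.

Gamble B ($74)

Gamble A = 2/5 × 15 + 3/5 × 100 = 6 + 60 = 66
Gamble B = 1/3 × 16 + 2/3 × 103 = 5.3333 + 68.6667 = 74
Gamble C = 1/6 × 87 + 1/6 × 46 + 1/12 × 110 + 7/12 × 20 = 14.5 + 7.6667 + 9.1667 + 11.6667 = 43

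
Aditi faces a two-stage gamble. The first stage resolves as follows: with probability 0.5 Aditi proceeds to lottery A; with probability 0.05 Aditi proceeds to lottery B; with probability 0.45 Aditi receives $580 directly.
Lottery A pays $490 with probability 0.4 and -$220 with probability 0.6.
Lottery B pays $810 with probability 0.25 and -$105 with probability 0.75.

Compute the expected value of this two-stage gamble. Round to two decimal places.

EV(A) = 0.4 × 490 + 0.6 × (-220) = 196 − 132 = 64
EV(B) = 0.25 × 810 + 0.75 × (-105) = 202.5 − 78.75 = 123.75
Branch C: 580 (certain)
Overall = 0.5 × 64 + 0.05 × 123.75 + 0.45 × 580 = 32 + 6.1875 + 261 = 299.1875

$299.19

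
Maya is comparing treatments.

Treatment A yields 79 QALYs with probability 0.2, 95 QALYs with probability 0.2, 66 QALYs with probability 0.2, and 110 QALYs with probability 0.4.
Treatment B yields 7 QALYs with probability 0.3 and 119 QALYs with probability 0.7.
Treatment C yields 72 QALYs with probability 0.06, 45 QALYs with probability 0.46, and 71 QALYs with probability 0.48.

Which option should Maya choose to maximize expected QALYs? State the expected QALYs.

Treatment A (92 QALYs)

Treatment A = 0.2 × 79 + 0.2 × 95 + 0.2 × 66 + 0.4 × 110 = 15.8 + 19 + 13.2 + 44 = 92
Treatment B = 0.3 × 7 + 0.7 × 119 = 2.1 + 83.3 = 85.4
Treatment C = 0.06 × 72 + 0.46 × 45 + 0.48 × 71 = 4.32 + 20.7 + 34.08 = 59.1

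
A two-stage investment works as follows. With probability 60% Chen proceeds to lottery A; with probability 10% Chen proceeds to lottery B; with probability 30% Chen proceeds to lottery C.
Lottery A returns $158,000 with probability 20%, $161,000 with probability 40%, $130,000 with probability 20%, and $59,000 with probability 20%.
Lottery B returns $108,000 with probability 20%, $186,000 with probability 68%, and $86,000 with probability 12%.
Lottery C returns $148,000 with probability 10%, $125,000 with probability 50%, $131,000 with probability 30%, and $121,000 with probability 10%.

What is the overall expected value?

$134,730

EV(A) = 0.2 × 158000 + 0.4 × 161000 + 0.2 × 130000 + 0.2 × 59000 = 31600 + 64400 + 26000 + 11800 = 133800
EV(B) = 0.2 × 108000 + 0.68 × 186000 + 0.12 × 86000 = 21600 + 126480 + 10320 = 158400
EV(C) = 0.1 × 148000 + 0.5 × 125000 + 0.3 × 131000 + 0.1 × 121000 = 14800 + 62500 + 39300 + 12100 = 128700
Overall = 0.6 × 133800 + 0.1 × 158400 + 0.3 × 128700 = 80280 + 15840 + 38610 = 134730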